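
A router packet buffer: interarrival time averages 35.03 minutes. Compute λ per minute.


λ = 1/(interarrival time) in consistent units.
1 minute = 1 min, so λ = 1/35.03 = 0.02855 per minute

Final: 0.02855 /min


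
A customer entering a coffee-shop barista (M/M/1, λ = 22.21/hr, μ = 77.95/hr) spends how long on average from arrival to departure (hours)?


W = 1/(μ−λ) = 1/(77.95 − 22.21) = 1/55.74 = 0.01794 hr

Final: 0.01794 hr


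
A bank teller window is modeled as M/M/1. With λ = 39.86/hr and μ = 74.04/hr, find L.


ρ = λ/μ = 39.86/74.04 = 0.5384
L = ρ/(1−ρ) = 0.5384/(1 − 0.5384) = 0.5384/0.4616 = 1.1662

Final: 1.1662


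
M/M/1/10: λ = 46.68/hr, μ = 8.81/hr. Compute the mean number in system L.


ρ = 46.68/8.81 = 5.2985
L = ρ[1 − (K+1)ρ^K + Kρ^(K+1)] / [(1−ρ)(1−ρ^(K+1))]
Numerator: 5.2985·(1 − 11·17440116.818003 + 10·92406884.570305) = 3879725605.038601
Denominator: (-4.2985)·(-92406883.570305) = 397213244.132514
L = 3879725605.038601/397213244.132514 = 9.7674

Final: 9.7674


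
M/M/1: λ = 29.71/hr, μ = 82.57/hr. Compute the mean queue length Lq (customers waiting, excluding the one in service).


ρ = 29.71/82.57 = 0.3598
Lq = ρ²/(1−ρ) = 0.1295/0.6402 = 0.2022

Final: 0.2022


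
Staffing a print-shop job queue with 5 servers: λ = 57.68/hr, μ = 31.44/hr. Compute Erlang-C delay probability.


a = λ/μ = 1.8346; ρ = a/5 = 0.3669
P₀ = 0.158926 (from M/M/c formula)
C(c,a) = [a^c/(c!(1−ρ))]·P₀ = [20.78326/(120·0.6331)]·0.158926
= 0.27357·0.158926 = 0.043478

Final: 0.043478


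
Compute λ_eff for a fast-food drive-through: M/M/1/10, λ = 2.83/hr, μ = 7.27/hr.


ρ = 0.3893; P_K = (1−ρ)ρ^10/(1−ρ^11) = 0.00004880
λ_eff = λ(1 − P_K) = 2.83·(1 − 0.00004880) = 2.83·0.999951 = 2.8299 /hr

Final: 2.8299 /hr


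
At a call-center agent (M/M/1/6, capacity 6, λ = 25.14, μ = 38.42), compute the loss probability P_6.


ρ = λ/μ = 25.14/38.42 = 0.6543
P_K = (1−ρ)ρ^K/(1−ρ^(K+1)) = (0.3457·0.078496)/(1 − 0.051364)
= 0.027132/0.948636 = 0.028601

Final: 0.028601


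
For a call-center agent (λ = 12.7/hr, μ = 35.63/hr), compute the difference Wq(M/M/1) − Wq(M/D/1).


ρ = 12.7/35.63 = 0.3564
Wq(M/M/1) = ρ/(μ−λ) = 0.3564/22.93 = 0.01554 hr
Wq(M/D/1) = ρ/(2(μ−λ)) = 0.007772 hr
Savings = 0.01554 − 0.007772 = 0.007772 hr

Final: 0.007772 hr


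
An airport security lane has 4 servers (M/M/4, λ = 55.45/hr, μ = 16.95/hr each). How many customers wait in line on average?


a = λ/μ = 3.2714; ρ = a/4 = 0.8178
P₀ = 0.024006
Lq = P₀·a^c·ρ / (c!·(1−ρ)²) = 0.024006·114.53214·0.8178/(24·0.03318)
= 2.82381

Final: 2.82381


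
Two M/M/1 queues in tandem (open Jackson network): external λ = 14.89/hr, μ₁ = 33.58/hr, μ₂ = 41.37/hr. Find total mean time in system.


Each node sees arrival rate λ = 14.89/hr (tandem ⇒ throughput preserved).
W₁ = 1/(μ₁−λ) = 1/(33.58−14.89) = 0.05350 hr
W₂ = 1/(μ₂−λ) = 1/(41.37−14.89) = 0.03776 hr
W_total = W₁ + W₂ = 0.05350 + 0.03776 = 0.09127 hr

Final: 0.09127 hr


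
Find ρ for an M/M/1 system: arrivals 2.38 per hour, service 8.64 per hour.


ρ = λ/μ = 2.38/8.64 = 0.2755

Final: 0.2755


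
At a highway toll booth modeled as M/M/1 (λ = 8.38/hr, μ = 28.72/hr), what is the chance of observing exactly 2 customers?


ρ = 8.38/28.72 = 0.2918
P_n = (1−ρ)·ρ^n = (1 − 0.2918)·0.2918^2 = 0.7082·0.085137 = 0.060296

Final: 0.060296


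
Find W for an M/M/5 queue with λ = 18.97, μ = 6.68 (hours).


a = 2.8398; ρ = 0.5680; P₀ = 0.055675
Lq = P₀·a^c·ρ/(c!(1−ρ)²) = 0.26074
Wq = Lq/λ = 0.26074/18.97 = 0.01374 hr
W = Wq + 1/μ = 0.01374 + 0.14970 = 0.16345 hr

Final: 0.16345 hr


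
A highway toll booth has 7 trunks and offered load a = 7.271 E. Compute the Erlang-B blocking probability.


B(c,a) = (a^c/c!) / Σ_{k=0}^{c} a^k/k!
a^7/7! = 213.171174
Σ terms (k=0..7): 1.00000 + 7.27100 + 26.43372 + 64.06653 + 116.45693 + 169.35167 + 205.22600 + 213.17117 = 802.977014
B = 213.171174/802.977014 = 0.265476

Final: 0.265476


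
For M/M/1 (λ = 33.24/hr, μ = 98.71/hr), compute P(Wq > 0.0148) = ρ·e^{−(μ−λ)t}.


ρ = 33.24/98.71 = 0.3367
P(Wq > t) = ρ·e^{−(μ−λ)t} = 0.3367·e^{−0.9690}
= 0.3367·0.379479 = 0.127787

Final: 0.127787


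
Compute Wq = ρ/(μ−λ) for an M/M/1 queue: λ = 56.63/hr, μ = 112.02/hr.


ρ = 56.63/112.02 = 0.5055
Wq = ρ/(μ−λ) = 0.5055/(112.02 − 56.63) = 0.5055/55.39 = 0.009127 hr

Final: 0.009127 hr


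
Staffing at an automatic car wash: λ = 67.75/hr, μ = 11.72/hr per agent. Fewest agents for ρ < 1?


Stability requires cμ > λ ⇔ c > λ/μ.
λ/μ = 67.75/11.72 = 5.7807
Minimum integer c = ⌊5.7807⌋ + 1 = 6
Check: 6·11.72 = 70.32 > 67.75, while 5·11.72 = 58.60 ≤ 67.75

Final: 6 servers


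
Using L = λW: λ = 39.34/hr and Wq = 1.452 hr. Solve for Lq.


Lq = λWq = 39.34·1.452 = 57.1217

Final: 57.1217


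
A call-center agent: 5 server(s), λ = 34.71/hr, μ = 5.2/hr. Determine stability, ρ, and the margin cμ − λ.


Total capacity cμ = 5·5.2 = 26.00/hr
ρ = λ/(cμ) = 34.71/26.00 = 1.3350
Stable ⇔ ρ < 1: NO
Spare capacity = cμ − λ = 26.00 − 34.71 = -8.71/hr

Final: ρ = 1.3350; unstable; margin = -8.71/hr


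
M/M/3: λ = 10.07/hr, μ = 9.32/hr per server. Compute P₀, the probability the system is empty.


a = λ/μ = 10.07/9.32 = 1.0805; ρ = a/c = 0.3602
Σ_{k=0}^{2} a^k/k! (terms k=0..2) = 1.00000 + 1.08047 + 0.58371 = 2.66418
Tail: a^3/(3!(1−ρ)) = 1.26136/(6·0.6398) = 0.32856
P₀ = 1/(2.66418 + 0.32856) = 1/2.99274 = 0.334142

Final: 0.334142


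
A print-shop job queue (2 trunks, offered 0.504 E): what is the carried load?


B(2,0.504) = 0.077871 (Erlang-B)
Carried load = a(1 − B) = 0.504·(1 − 0.077871) = 0.504·0.922129 = 0.4648 E

Final: 0.4648 Erlangs


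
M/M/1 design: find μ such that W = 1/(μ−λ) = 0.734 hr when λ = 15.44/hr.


W = 1/(μ−λ) ⇒ μ − λ = 1/W = 1/0.734 = 1.3624
μ = λ + 1/W = 15.44 + 1.3624 = 16.8024 per hr

Final: 16.8024 /hr


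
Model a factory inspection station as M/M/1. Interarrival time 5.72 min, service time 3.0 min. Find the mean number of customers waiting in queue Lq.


λ = 60/5.72 = 10.4895 /hr
μ = 60/3.0 = 20.0000 /hr
ρ = λ/μ = 10.4895/20.0000 = 0.5245
Lq = ρ²/(1−ρ) = 0.2751/0.4755 = 0.5785

Final: 0.5785


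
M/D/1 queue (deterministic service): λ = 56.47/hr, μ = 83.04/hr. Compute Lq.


ρ = 56.47/83.04 = 0.6800
M/D/1: Lq = ρ²/(2(1−ρ)) = 0.4624/(2·0.3200) = 0.72265

Final: 0.72265


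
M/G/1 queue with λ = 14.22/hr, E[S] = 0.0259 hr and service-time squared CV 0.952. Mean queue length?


ρ = λ·E[S] = 14.22·0.0259 = 0.3683
Lq = ρ²(1+C_s²)/(2(1−ρ)) = 0.1356·(1+0.952)/(2·0.6317)
= 0.1356·1.9520/1.2634 = 0.20957

Final: 0.20957


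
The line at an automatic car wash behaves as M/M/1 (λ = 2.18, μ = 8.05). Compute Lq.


ρ = 2.18/8.05 = 0.2708
Lq = ρ²/(1−ρ) = 0.07334/0.7292 = 0.1006

Final: 0.1006


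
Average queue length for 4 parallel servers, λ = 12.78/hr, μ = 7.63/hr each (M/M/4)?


a = λ/μ = 1.6750; ρ = a/4 = 0.4187
P₀ = 0.184327
Lq = P₀·a^c·ρ / (c!·(1−ρ)²) = 0.184327·7.87092·0.4187/(24·0.33786)
= 0.07492

Final: 0.07492


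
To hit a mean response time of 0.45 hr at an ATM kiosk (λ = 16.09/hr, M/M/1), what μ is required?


W = 1/(μ−λ) ⇒ μ − λ = 1/W = 1/0.45 = 2.2222
μ = λ + 1/W = 16.09 + 2.2222 = 18.3122 per hr

Final: 18.3122 /hr


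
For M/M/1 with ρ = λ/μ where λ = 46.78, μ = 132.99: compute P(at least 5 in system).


ρ = 46.78/132.99 = 0.3518
P(N ≥ n) = ρ^n = 0.3518^5 = 0.005385

Final: 0.005385


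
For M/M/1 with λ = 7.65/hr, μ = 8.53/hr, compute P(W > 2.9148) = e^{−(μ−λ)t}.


W ~ Exponential(μ−λ) for M/M/1.
μ − λ = 8.53 − 7.65 = 0.8800
P(W > t) = e^{−(μ−λ)t} = e^{−2.5650} = 0.076917

Final: 0.076917


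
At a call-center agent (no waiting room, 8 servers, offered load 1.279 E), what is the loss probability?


B(c,a) = (a^c/c!) / Σ_{k=0}^{c} a^k/k!
a^8/8! = 0.0001776
Σ terms (k=0..8): 1.00000 + 1.27900 + 0.81792 + 0.34871 + 0.11150 + 0.02852 + 0.006080 + 0.001111 + 0.0001776 = 3.593016
B = 0.0001776/3.593016 = 0.00004943

Final: 0.00004943


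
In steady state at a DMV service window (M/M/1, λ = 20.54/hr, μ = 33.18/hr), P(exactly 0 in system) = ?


ρ = 20.54/33.18 = 0.6190
P_n = (1−ρ)·ρ^n = (1 − 0.6190)·0.6190^0 = 0.3810·1.000000 = 0.380952

Final: 0.380952


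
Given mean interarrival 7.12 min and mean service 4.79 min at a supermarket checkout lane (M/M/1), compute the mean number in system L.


λ = 60/7.12 = 8.4270 /hr
μ = 60/4.79 = 12.5261 /hr
ρ = λ/μ = 8.4270/12.5261 = 0.6728
L = ρ/(1−ρ) = 0.6728/0.3272 = 2.0558

Final: 2.0558


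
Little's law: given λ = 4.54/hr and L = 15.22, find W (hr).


W = L/λ = 15.22/4.54 = 3.3524 hr

Final: 3.3524 hr


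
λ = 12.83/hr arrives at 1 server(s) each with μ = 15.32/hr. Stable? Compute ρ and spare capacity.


Total capacity cμ = 1·15.32 = 15.32/hr
ρ = λ/(cμ) = 12.83/15.32 = 0.8375
Stable ⇔ ρ < 1: YES
Spare capacity = cμ − λ = 15.32 − 12.83 = 2.49/hr

Final: ρ = 0.8375; stable; margin = 2.49/hr


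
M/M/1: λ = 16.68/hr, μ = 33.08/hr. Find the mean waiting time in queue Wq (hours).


ρ = 16.68/33.08 = 0.5042
Wq = ρ/(μ−λ) = 0.5042/(33.08 − 16.68) = 0.5042/16.40 = 0.03075 hr

Final: 0.03075 hr


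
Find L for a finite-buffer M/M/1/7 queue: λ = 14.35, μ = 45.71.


ρ = 14.35/45.71 = 0.3139
L = ρ[1 − (K+1)ρ^K + Kρ^(K+1)] / [(1−ρ)(1−ρ^(K+1))]
Numerator: 0.3139·(1 − 8·0.0003005 + 7·0.00009435) = 0.313388
Denominator: (0.6861)·(0.999906) = 0.686000
L = 0.313388/0.686000 = 0.4568

Final: 0.4568


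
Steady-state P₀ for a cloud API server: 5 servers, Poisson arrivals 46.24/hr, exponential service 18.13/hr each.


a = λ/μ = 46.24/18.13 = 2.5505; ρ = a/c = 0.5101
Σ_{k=0}^{4} a^k/k! (terms k=0..4) = 1.00000 + 2.55047 + 3.25245 + 2.76509 + 1.76307 = 11.33107
Tail: a^5/(5!(1−ρ)) = 107.91955/(120·0.4899) = 1.83572
P₀ = 1/(11.33107 + 1.83572) = 1/13.16679 = 0.075949

Final: 0.075949


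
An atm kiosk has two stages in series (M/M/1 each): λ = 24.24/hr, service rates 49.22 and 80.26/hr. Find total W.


Each node sees arrival rate λ = 24.24/hr (tandem ⇒ throughput preserved).
W₁ = 1/(μ₁−λ) = 1/(49.22−24.24) = 0.04003 hr
W₂ = 1/(μ₂−λ) = 1/(80.26−24.24) = 0.01785 hr
W_total = W₁ + W₂ = 0.04003 + 0.01785 = 0.05788 hr

Final: 0.05788 hr


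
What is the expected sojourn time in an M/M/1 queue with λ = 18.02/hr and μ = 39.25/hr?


W = 1/(μ−λ) = 1/(39.25 − 18.02) = 1/21.23 = 0.04710 hr

Final: 0.04710 hr


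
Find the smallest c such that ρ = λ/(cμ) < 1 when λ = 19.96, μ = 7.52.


Stability requires cμ > λ ⇔ c > λ/μ.
λ/μ = 19.96/7.52 = 2.6543
Minimum integer c = ⌊2.6543⌋ + 1 = 3
Check: 3·7.52 = 22.56 > 19.96, while 2·7.52 = 15.04 ≤ 19.96

Final: 3 servers


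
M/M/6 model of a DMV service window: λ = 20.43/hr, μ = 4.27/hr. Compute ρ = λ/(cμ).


ρ = λ/(cμ) = 20.43/(6·4.27) = 20.43/25.62 = 0.7974

Final: 0.7974


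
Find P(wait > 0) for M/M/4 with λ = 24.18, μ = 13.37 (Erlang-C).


a = λ/μ = 1.8085; ρ = a/4 = 0.4521
P₀ = 0.160169 (from M/M/c formula)
C(c,a) = [a^c/(c!(1−ρ))]·P₀ = [10.69793/(24·0.5479)]·0.160169
= 0.81360·0.160169 = 0.130314

Final: 0.130314


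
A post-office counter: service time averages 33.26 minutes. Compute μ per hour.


μ = 1/(service time) in consistent units.
1 hour = 60 min, so μ = 60/33.26 = 1.8040 per hour

Final: 1.8040 /hr


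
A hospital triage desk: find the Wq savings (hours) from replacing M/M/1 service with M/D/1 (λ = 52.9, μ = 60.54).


ρ = 52.9/60.54 = 0.8738
Wq(M/M/1) = ρ/(μ−λ) = 0.8738/7.64 = 0.11437 hr
Wq(M/D/1) = ρ/(2(μ−λ)) = 0.05719 hr
Savings = 0.11437 − 0.05719 = 0.05719 hr

Final: 0.05719 hr


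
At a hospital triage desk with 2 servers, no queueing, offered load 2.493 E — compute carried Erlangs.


B(2,2.493) = 0.470800 (Erlang-B)
Carried load = a(1 − B) = 2.493·(1 − 0.470800) = 2.493·0.529200 = 1.3193 E

Final: 1.3193 Erlangs


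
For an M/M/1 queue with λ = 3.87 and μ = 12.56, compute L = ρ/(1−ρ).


ρ = λ/μ = 3.87/12.56 = 0.3081
L = ρ/(1−ρ) = 0.3081/(1 − 0.3081) = 0.3081/0.6919 = 0.4453

Final: 0.4453


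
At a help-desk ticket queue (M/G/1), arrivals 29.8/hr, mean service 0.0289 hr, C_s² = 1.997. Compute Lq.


ρ = λ·E[S] = 29.8·0.0289 = 0.8612
Lq = ρ²(1+C_s²)/(2(1−ρ)) = 0.7417·(1+1.997)/(2·0.1388)
= 0.7417·2.9970/0.2776 = 8.00863

Final: 8.00863


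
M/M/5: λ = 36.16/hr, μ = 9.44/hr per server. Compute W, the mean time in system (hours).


a = 3.8305; ρ = 0.7661; P₀ = 0.016698
Lq = P₀·a^c·ρ/(c!(1−ρ)²) = 1.60696
Wq = Lq/λ = 1.60696/36.16 = 0.04444 hr
W = Wq + 1/μ = 0.04444 + 0.10593 = 0.15037 hr

Final: 0.15037 hr


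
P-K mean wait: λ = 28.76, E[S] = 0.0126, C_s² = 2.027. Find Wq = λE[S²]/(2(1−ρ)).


ρ = λ·E[S] = 28.76·0.0126 = 0.3624
E[S²] = E[S]²(1+C_s²) = 0.0126²·(1+2.027) = 0.0004806
Wq = λ·E[S²]/(2(1−ρ)) = 28.76·0.0004806/(2·0.6376) = 0.01084 hr

Final: 0.01084 hr


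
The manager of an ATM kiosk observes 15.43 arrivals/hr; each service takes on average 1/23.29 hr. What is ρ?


ρ = λ/μ = 15.43/23.29 = 0.6625

Final: 0.6625


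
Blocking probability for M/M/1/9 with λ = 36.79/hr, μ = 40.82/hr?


ρ = λ/μ = 36.79/40.82 = 0.9013
P_K = (1−ρ)ρ^K/(1−ρ^(K+1)) = (0.09873·0.392384)/(1 − 0.353645)
= 0.038739/0.646355 = 0.059934

Final: 0.059934


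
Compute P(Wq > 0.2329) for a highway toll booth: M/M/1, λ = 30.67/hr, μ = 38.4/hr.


ρ = 30.67/38.4 = 0.7987
P(Wq > t) = ρ·e^{−(μ−λ)t} = 0.7987·e^{−1.8003}
= 0.7987·0.165246 = 0.131982

Final: 0.131982


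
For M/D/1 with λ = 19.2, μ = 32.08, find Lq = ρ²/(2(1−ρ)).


ρ = 19.2/32.08 = 0.5985
M/D/1: Lq = ρ²/(2(1−ρ)) = 0.3582/(2·0.4015) = 0.44609

Final: 0.44609


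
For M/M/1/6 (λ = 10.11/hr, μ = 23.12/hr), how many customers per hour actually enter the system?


ρ = 0.4373; P_K = (1−ρ)ρ^6/(1−ρ^7) = 0.003946
λ_eff = λ(1 − P_K) = 10.11·(1 − 0.003946) = 10.11·0.996054 = 10.0701 /hr

Final: 10.0701 /hr


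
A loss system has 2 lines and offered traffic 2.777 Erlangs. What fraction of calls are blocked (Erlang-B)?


B(c,a) = (a^c/c!) / Σ_{k=0}^{c} a^k/k!
a^2/2! = 3.855865
Σ terms (k=0..2): 1.00000 + 2.77700 + 3.85586 = 7.632865
B = 3.855865/7.632865 = 0.505166

Final: 0.505166


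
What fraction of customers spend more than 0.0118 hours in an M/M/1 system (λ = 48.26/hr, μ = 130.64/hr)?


W ~ Exponential(μ−λ) for M/M/1.
μ − λ = 130.64 − 48.26 = 82.3800
P(W > t) = e^{−(μ−λ)t} = e^{−0.9721} = 0.378294

Final: 0.378294


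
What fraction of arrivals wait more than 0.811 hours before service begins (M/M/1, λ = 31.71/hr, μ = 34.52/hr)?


ρ = 31.71/34.52 = 0.9186
P(Wq > t) = ρ·e^{−(μ−λ)t} = 0.9186·e^{−2.2789}
= 0.9186·0.102396 = 0.094061

Final: 0.094061


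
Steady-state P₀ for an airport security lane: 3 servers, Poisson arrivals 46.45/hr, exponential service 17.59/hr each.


a = λ/μ = 46.45/17.59 = 2.6407; ρ = a/c = 0.8802
Σ_{k=0}^{2} a^k/k! (terms k=0..2) = 1.00000 + 2.64070 + 3.48666 = 7.12737
Tail: a^3/(3!(1−ρ)) = 18.41449/(6·0.1198) = 25.62586
P₀ = 1/(7.12737 + 25.62586) = 1/32.75322 = 0.030531

Final: 0.030531


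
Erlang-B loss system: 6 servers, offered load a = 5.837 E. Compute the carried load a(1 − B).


B(6,5.837) = 0.253392 (Erlang-B)
Carried load = a(1 − B) = 5.837·(1 − 0.253392) = 5.837·0.746608 = 4.3580 E

Final: 4.3580 Erlangs


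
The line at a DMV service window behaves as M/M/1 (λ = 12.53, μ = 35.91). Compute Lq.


ρ = 12.53/35.91 = 0.3489
Lq = ρ²/(1−ρ) = 0.1218/0.6511 = 0.1870

Final: 0.1870


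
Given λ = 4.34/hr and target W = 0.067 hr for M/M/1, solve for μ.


W = 1/(μ−λ) ⇒ μ − λ = 1/W = 1/0.067 = 14.9254
μ = λ + 1/W = 4.34 + 14.9254 = 19.2654 per hr

Final: 19.2654 /hr


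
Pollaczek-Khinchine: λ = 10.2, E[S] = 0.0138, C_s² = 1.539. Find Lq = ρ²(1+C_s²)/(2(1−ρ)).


ρ = λ·E[S] = 10.2·0.0138 = 0.1408
Lq = ρ²(1+C_s²)/(2(1−ρ)) = 0.01981·(1+1.539)/(2·0.8592)
= 0.01981·2.5390/1.7185 = 0.02927

Final: 0.02927


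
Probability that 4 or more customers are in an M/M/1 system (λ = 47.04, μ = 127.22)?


ρ = 47.04/127.22 = 0.3698
P(N ≥ n) = ρ^n = 0.3698^4 = 0.018692

Final: 0.018692


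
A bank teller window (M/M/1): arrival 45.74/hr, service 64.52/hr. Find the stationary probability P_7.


ρ = 45.74/64.52 = 0.7089
P_n = (1−ρ)·ρ^n = (1 − 0.7089)·0.7089^7 = 0.2911·0.089994 = 0.026195

Final: 0.026195


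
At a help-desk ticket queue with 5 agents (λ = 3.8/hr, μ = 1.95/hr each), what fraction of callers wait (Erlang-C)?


a = λ/μ = 1.9487; ρ = a/5 = 0.3897
P₀ = 0.141533 (from M/M/c formula)
C(c,a) = [a^c/(c!(1−ρ))]·P₀ = [28.10250/(120·0.6103)]·0.141533
= 0.38375·0.141533 = 0.054314

Final: 0.054314


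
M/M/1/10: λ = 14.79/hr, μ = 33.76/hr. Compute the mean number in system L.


ρ = 14.79/33.76 = 0.4381
L = ρ[1 − (K+1)ρ^K + Kρ^(K+1)] / [(1−ρ)(1−ρ^(K+1))]
Numerator: 0.4381·(1 − 11·0.0002604 + 10·0.0001141) = 0.437337
Denominator: (0.5619)·(0.999886) = 0.561843
L = 0.437337/0.561843 = 0.7784

Final: 0.7784


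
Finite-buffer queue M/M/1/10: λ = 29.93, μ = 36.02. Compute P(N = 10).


ρ = λ/μ = 29.93/36.02 = 0.8309
P_K = (1−ρ)ρ^K/(1−ρ^(K+1)) = (0.1691·0.156903)/(1 − 0.130375)
= 0.026528/0.869625 = 0.030505

Final: 0.030505


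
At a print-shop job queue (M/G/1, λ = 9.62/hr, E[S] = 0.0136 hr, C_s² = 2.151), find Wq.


ρ = λ·E[S] = 9.62·0.0136 = 0.1308
E[S²] = E[S]²(1+C_s²) = 0.0136²·(1+2.151) = 0.0005828
Wq = λ·E[S²]/(2(1−ρ)) = 9.62·0.0005828/(2·0.8692) = 0.003225 hr

Final: 0.003225 hr


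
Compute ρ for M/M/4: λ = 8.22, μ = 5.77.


ρ = λ/(cμ) = 8.22/(4·5.77) = 8.22/23.08 = 0.3562

Final: 0.3562


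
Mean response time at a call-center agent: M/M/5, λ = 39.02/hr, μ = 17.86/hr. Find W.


a = 2.1848; ρ = 0.4370; P₀ = 0.111167
Lq = P₀·a^c·ρ/(c!(1−ρ)²) = 0.06356
Wq = Lq/λ = 0.06356/39.02 = 0.001629 hr
W = Wq + 1/μ = 0.001629 + 0.05599 = 0.05762 hr

Final: 0.05762 hr


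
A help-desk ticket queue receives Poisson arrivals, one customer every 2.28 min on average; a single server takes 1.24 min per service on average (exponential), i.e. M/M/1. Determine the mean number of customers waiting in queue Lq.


λ = 60/2.28 = 26.3158 /hr
μ = 60/1.24 = 48.3871 /hr
ρ = λ/μ = 26.3158/48.3871 = 0.5439
Lq = ρ²/(1−ρ) = 0.2958/0.4561 = 0.6484

Final: 0.6484


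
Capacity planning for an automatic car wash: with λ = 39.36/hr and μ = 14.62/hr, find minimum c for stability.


Stability requires cμ > λ ⇔ c > λ/μ.
λ/μ = 39.36/14.62 = 2.6922
Minimum integer c = ⌊2.6922⌋ + 1 = 3
Check: 3·14.62 = 43.86 > 39.36, while 2·14.62 = 29.24 ≤ 39.36

Final: 3 servers


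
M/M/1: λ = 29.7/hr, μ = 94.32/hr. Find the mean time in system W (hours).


W = 1/(μ−λ) = 1/(94.32 − 29.7) = 1/64.62 = 0.01548 hr

Final: 0.01548 hr


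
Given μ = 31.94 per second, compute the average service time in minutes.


Mean service time = 1/μ = 1/31.94 second = 0.03131 second
In minutes: 0.03131 × 0.0166667 = 0.0005218 min

Final: 0.0005218 min


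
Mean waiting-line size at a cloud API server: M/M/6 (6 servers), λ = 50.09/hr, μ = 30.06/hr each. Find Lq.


a = λ/μ = 1.6663; ρ = a/6 = 0.2777
P₀ = 0.188847
Lq = P₀·a^c·ρ / (c!·(1−ρ)²) = 0.188847·21.40781·0.2777/(720·0.52169)
= 0.002989

Final: 0.002989


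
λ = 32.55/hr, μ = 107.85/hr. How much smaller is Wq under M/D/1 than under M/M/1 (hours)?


ρ = 32.55/107.85 = 0.3018
Wq(M/M/1) = ρ/(μ−λ) = 0.3018/75.30 = 0.004008 hr
Wq(M/D/1) = ρ/(2(μ−λ)) = 0.002004 hr
Savings = 0.004008 − 0.002004 = 0.002004 hr

Final: 0.002004 hr


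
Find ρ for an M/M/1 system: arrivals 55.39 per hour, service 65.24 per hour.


ρ = λ/μ = 55.39/65.24 = 0.8490

Final: 0.8490


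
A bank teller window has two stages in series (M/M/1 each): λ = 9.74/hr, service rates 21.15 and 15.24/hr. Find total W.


Each node sees arrival rate λ = 9.74/hr (tandem ⇒ throughput preserved).
W₁ = 1/(μ₁−λ) = 1/(21.15−9.74) = 0.08764 hr
W₂ = 1/(μ₂−λ) = 1/(15.24−9.74) = 0.18182 hr
W_total = W₁ + W₂ = 0.08764 + 0.18182 = 0.26946 hr

Final: 0.26946 hr


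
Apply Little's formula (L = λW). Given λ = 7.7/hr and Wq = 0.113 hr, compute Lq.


Lq = λWq = 7.7·0.113 = 0.8701

Final: 0.8701


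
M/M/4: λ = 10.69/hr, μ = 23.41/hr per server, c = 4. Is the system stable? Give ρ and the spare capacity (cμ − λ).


Total capacity cμ = 4·23.41 = 93.64/hr
ρ = λ/(cμ) = 10.69/93.64 = 0.1142
Stable ⇔ ρ < 1: YES
Spare capacity = cμ − λ = 93.64 − 10.69 = 82.95/hr

Final: ρ = 0.1142; stable; margin = 82.95/hr


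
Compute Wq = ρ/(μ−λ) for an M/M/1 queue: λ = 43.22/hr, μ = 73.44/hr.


ρ = 43.22/73.44 = 0.5885
Wq = ρ/(μ−λ) = 0.5885/(73.44 − 43.22) = 0.5885/30.22 = 0.01947 hr

Final: 0.01947 hr


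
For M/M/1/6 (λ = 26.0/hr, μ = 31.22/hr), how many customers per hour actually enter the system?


ρ = 0.8328; P_K = (1−ρ)ρ^6/(1−ρ^7) = 0.077240
λ_eff = λ(1 − P_K) = 26.0·(1 − 0.077240) = 26.0·0.922760 = 23.9918 /hr

Final: 23.9918 /hr


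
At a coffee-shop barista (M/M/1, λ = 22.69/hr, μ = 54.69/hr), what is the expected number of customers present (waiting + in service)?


ρ = λ/μ = 22.69/54.69 = 0.4149
L = ρ/(1−ρ) = 0.4149/(1 − 0.4149) = 0.4149/0.5851 = 0.7091

Final: 0.7091


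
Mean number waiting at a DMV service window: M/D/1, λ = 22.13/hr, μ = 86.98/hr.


ρ = 22.13/86.98 = 0.2544
M/D/1: Lq = ρ²/(2(1−ρ)) = 0.06473/(2·0.7456) = 0.04341

Final: 0.04341


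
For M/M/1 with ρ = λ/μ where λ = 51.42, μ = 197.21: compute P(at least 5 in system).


ρ = 51.42/197.21 = 0.2607
P(N ≥ n) = ρ^n = 0.2607^5 = 0.001205

Final: 0.001205


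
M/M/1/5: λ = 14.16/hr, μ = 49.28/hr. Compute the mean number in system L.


ρ = 14.16/49.28 = 0.2873
L = ρ[1 − (K+1)ρ^K + Kρ^(K+1)] / [(1−ρ)(1−ρ^(K+1))]
Numerator: 0.2873·(1 − 6·0.001959 + 5·0.0005628) = 0.284769
Denominator: (0.7127)·(0.999437) = 0.712261
L = 0.284769/0.712261 = 0.3998

Final: 0.3998


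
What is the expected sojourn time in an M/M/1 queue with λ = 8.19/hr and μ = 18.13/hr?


W = 1/(μ−λ) = 1/(18.13 − 8.19) = 1/9.94 = 0.1006 hr

Final: 0.1006 hr


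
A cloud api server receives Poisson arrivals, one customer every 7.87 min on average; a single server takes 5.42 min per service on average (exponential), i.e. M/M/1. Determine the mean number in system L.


λ = 60/7.87 = 7.6239 /hr
μ = 60/5.42 = 11.0701 /hr
ρ = λ/μ = 7.6239/11.0701 = 0.6887
L = ρ/(1−ρ) = 0.6887/0.3113 = 2.2122

Final: 2.2122


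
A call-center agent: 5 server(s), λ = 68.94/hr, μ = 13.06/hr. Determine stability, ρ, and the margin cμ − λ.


Total capacity cμ = 5·13.06 = 65.30/hr
ρ = λ/(cμ) = 68.94/65.30 = 1.0557
Stable ⇔ ρ < 1: NO
Spare capacity = cμ − λ = 65.30 − 68.94 = -3.64/hr

Final: ρ = 1.0557; unstable; margin = -3.64/hr


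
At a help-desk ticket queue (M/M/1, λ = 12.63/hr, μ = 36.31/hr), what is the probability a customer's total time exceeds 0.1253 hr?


W ~ Exponential(μ−λ) for M/M/1.
μ − λ = 36.31 − 12.63 = 23.6800
P(W > t) = e^{−(μ−λ)t} = e^{−2.9671} = 0.051452

Final: 0.051452


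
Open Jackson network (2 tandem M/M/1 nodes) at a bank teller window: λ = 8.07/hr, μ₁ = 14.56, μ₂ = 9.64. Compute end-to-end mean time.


Each node sees arrival rate λ = 8.07/hr (tandem ⇒ throughput preserved).
W₁ = 1/(μ₁−λ) = 1/(14.56−8.07) = 0.15408 hr
W₂ = 1/(μ₂−λ) = 1/(9.64−8.07) = 0.63694 hr
W_total = W₁ + W₂ = 0.15408 + 0.63694 = 0.79103 hr

Final: 0.79103 hr


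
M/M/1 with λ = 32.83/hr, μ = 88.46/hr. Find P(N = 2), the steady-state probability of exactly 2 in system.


ρ = 32.83/88.46 = 0.3711
P_n = (1−ρ)·ρ^n = (1 − 0.3711)·0.3711^2 = 0.6289·0.137736 = 0.086618

Final: 0.086618


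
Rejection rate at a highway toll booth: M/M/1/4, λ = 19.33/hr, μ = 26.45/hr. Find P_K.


ρ = λ/μ = 19.33/26.45 = 0.7308
P_K = (1−ρ)ρ^K/(1−ρ^(K+1)) = (0.2692·0.285249)/(1 − 0.208464)
= 0.076785/0.791536 = 0.097008

Final: 0.097008


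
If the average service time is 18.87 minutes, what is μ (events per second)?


μ = 1/(service time) in consistent units.
1 second = 0.0166667 min, so μ = 0.0166667/18.87 = 0.0008832 per second

Final: 0.0008832 /sec


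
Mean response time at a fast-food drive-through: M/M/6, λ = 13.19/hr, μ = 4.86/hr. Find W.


a = 2.7140; ρ = 0.4523; P₀ = 0.065661
Lq = P₀·a^c·ρ/(c!(1−ρ)²) = 0.05496
Wq = Lq/λ = 0.05496/13.19 = 0.004167 hr
W = Wq + 1/μ = 0.004167 + 0.20576 = 0.20993 hr

Final: 0.20993 hr


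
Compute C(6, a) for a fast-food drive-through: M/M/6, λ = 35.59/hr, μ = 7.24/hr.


a = λ/μ = 4.9157; ρ = a/6 = 0.8193
P₀ = 0.005142 (from M/M/c formula)
C(c,a) = [a^c/(c!(1−ρ))]·P₀ = [14110.30921/(720·0.1807)]·0.005142
= 108.44866·0.005142 = 0.557591

Final: 0.557591


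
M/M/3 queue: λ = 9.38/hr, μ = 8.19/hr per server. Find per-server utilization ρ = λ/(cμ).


ρ = λ/(cμ) = 9.38/(3·8.19) = 9.38/24.57 = 0.3818

Final: 0.3818


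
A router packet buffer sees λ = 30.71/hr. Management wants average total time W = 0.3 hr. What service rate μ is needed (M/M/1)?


W = 1/(μ−λ) ⇒ μ − λ = 1/W = 1/0.3 = 3.3333
μ = λ + 1/W = 30.71 + 3.3333 = 34.0433 per hr

Final: 34.0433 /hr


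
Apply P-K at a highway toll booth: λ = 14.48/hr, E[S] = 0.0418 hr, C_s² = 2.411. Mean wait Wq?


ρ = λ·E[S] = 14.48·0.0418 = 0.6053
E[S²] = E[S]²(1+C_s²) = 0.0418²·(1+2.411) = 0.005960
Wq = λ·E[S²]/(2(1−ρ)) = 14.48·0.005960/(2·0.3947) = 0.10931 hr

Final: 0.10931 hr


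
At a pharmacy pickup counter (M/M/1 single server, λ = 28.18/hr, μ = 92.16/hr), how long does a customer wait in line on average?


ρ = 28.18/92.16 = 0.3058
Wq = ρ/(μ−λ) = 0.3058/(92.16 − 28.18) = 0.3058/63.98 = 0.004779 hr

Final: 0.004779 hr


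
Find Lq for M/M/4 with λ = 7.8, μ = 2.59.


a = λ/μ = 3.0116; ρ = a/4 = 0.7529
P₀ = 0.037079
Lq = P₀·a^c·ρ / (c!·(1−ρ)²) = 0.037079·82.25823·0.7529/(24·0.06106)
= 1.56703

Final: 1.56703


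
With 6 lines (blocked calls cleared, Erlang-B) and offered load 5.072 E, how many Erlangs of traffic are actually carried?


B(6,5.072) = 0.197254 (Erlang-B)
Carried load = a(1 − B) = 5.072·(1 − 0.197254) = 5.072·0.802746 = 4.0715 E

Final: 4.0715 Erlangs


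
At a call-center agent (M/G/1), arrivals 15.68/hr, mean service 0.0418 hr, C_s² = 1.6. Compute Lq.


ρ = λ·E[S] = 15.68·0.0418 = 0.6554
Lq = ρ²(1+C_s²)/(2(1−ρ)) = 0.4296·(1+1.6)/(2·0.3446)
= 0.4296·2.6000/0.6892 = 1.62070

Final: 1.62070


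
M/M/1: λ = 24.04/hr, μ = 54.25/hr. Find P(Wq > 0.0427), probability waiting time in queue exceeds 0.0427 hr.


ρ = 24.04/54.25 = 0.4431
P(Wq > t) = ρ·e^{−(μ−λ)t} = 0.4431·e^{−1.2900}
= 0.4431·0.275280 = 0.121986

Final: 0.121986


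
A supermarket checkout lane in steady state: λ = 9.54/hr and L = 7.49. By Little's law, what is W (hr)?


W = L/λ = 7.49/9.54 = 0.7851 hr

Final: 0.7851 hr


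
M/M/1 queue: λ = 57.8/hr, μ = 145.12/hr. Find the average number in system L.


ρ = λ/μ = 57.8/145.12 = 0.3983
L = ρ/(1−ρ) = 0.3983/(1 − 0.3983) = 0.3983/0.6017 = 0.6619

Final: 0.6619


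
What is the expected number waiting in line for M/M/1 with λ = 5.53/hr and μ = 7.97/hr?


ρ = 5.53/7.97 = 0.6939
Lq = ρ²/(1−ρ) = 0.4814/0.3061 = 1.5725

Final: 1.5725


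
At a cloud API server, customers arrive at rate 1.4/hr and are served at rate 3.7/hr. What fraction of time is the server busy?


ρ = λ/μ = 1.4/3.7 = 0.3784

Final: 0.3784


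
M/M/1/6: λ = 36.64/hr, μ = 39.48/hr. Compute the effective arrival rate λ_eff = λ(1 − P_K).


ρ = 0.9281; P_K = (1−ρ)ρ^6/(1−ρ^7) = 0.112929
λ_eff = λ(1 − P_K) = 36.64·(1 − 0.112929) = 36.64·0.887071 = 32.5023 /hr

Final: 32.5023 /hr


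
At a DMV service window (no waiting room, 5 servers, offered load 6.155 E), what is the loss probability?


B(c,a) = (a^c/c!) / Σ_{k=0}^{c} a^k/k!
a^5/5! = 73.613767
Σ terms (k=0..5): 1.00000 + 6.15500 + 18.94201 + 38.86270 + 59.79997 + 73.61377 = 198.373448
B = 73.613767/198.373448 = 0.371087

Final: 0.371087


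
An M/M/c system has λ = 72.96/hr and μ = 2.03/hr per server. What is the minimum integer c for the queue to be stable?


Stability requires cμ > λ ⇔ c > λ/μ.
λ/μ = 72.96/2.03 = 35.9409
Minimum integer c = ⌊35.9409⌋ + 1 = 36
Check: 36·2.03 = 73.08 > 72.96, while 35·2.03 = 71.05 ≤ 72.96

Final: 36 servers


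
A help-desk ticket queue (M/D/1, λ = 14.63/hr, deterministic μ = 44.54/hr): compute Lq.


ρ = 14.63/44.54 = 0.3285
M/D/1: Lq = ρ²/(2(1−ρ)) = 0.1079/(2·0.6715) = 0.08033

Final: 0.08033


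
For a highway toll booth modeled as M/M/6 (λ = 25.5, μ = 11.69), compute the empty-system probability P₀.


a = λ/μ = 25.5/11.69 = 2.1814; ρ = a/c = 0.3636
Σ_{k=0}^{5} a^k/k! (terms k=0..5) = 1.00000 + 2.18135 + 2.37915 + 1.72992 + 0.94339 + 0.41157 = 8.64538
Tail: a^6/(6!(1−ρ)) = 107.73431/(720·0.6364) = 0.23511
P₀ = 1/(8.64538 + 0.23511) = 1/8.88049 = 0.112606

Final: 0.112606


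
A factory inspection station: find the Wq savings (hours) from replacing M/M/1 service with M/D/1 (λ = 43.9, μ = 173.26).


ρ = 43.9/173.26 = 0.2534
Wq(M/M/1) = ρ/(μ−λ) = 0.2534/129.36 = 0.001959 hr
Wq(M/D/1) = ρ/(2(μ−λ)) = 0.0009793 hr
Savings = 0.001959 − 0.0009793 = 0.0009793 hr

Final: 0.0009793 hr


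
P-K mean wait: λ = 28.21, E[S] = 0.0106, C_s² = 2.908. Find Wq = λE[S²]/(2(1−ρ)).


ρ = λ·E[S] = 28.21·0.0106 = 0.2990
E[S²] = E[S]²(1+C_s²) = 0.0106²·(1+2.908) = 0.0004391
Wq = λ·E[S²]/(2(1−ρ)) = 28.21·0.0004391/(2·0.7010) = 0.008836 hr

Final: 0.008836 hr


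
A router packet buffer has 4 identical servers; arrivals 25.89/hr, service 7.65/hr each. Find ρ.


ρ = λ/(cμ) = 25.89/(4·7.65) = 25.89/30.60 = 0.8461

Final: 0.8461


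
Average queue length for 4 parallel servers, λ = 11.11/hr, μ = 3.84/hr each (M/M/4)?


a = λ/μ = 2.8932; ρ = a/4 = 0.7233
P₀ = 0.044117
Lq = P₀·a^c·ρ / (c!·(1−ρ)²) = 0.044117·70.06987·0.7233/(24·0.07656)
= 1.21691

Final: 1.21691


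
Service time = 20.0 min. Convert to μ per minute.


μ = 1/(service time) in consistent units.
1 minute = 1 min, so μ = 1/20.0 = 0.05000 per minute

Final: 0.05000 /min


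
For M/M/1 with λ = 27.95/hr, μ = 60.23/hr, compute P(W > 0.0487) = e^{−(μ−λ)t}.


W ~ Exponential(μ−λ) for M/M/1.
μ − λ = 60.23 − 27.95 = 32.2800
P(W > t) = e^{−(μ−λ)t} = e^{−1.5720} = 0.207622

Final: 0.207622


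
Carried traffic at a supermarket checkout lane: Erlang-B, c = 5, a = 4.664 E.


B(5,4.664) = 0.257015 (Erlang-B)
Carried load = a(1 − B) = 4.664·(1 − 0.257015) = 4.664·0.742985 = 3.4653 E

Final: 3.4653 Erlangs


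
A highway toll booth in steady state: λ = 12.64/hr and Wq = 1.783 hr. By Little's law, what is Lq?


Lq = λWq = 12.64·1.783 = 22.5371

Final: 22.5371


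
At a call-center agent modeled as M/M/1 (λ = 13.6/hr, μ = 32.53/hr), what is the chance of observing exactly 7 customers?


ρ = 13.6/32.53 = 0.4181
P_n = (1−ρ)·ρ^n = (1 − 0.4181)·0.4181^7 = 0.5819·0.002232 = 0.001299

Final: 0.001299


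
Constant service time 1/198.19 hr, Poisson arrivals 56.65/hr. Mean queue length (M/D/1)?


ρ = 56.65/198.19 = 0.2858
M/D/1: Lq = ρ²/(2(1−ρ)) = 0.08170/(2·0.7142) = 0.05720

Final: 0.05720


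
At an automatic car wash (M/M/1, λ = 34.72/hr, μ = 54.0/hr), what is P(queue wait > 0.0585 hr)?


ρ = 34.72/54.0 = 0.6430
P(Wq > t) = ρ·e^{−(μ−λ)t} = 0.6430·e^{−1.1279}
= 0.6430·0.323719 = 0.208139

Final: 0.208139


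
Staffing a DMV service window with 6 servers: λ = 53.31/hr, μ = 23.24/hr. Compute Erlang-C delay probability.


a = λ/μ = 2.2939; ρ = a/6 = 0.3823
P₀ = 0.100532 (from M/M/c formula)
C(c,a) = [a^c/(c!(1−ρ))]·P₀ = [145.69188/(720·0.6177)]·0.100532
= 0.32759·0.100532 = 0.032934

Final: 0.032934


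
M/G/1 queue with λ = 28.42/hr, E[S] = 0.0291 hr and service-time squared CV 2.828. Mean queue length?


ρ = λ·E[S] = 28.42·0.0291 = 0.8270
Lq = ρ²(1+C_s²)/(2(1−ρ)) = 0.6840·(1+2.828)/(2·0.1730)
= 0.6840·3.8280/0.3460 = 7.56807

Final: 7.56807


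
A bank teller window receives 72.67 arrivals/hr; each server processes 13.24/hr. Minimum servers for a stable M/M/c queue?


Stability requires cμ > λ ⇔ c > λ/μ.
λ/μ = 72.67/13.24 = 5.4887
Minimum integer c = ⌊5.4887⌋ + 1 = 6
Check: 6·13.24 = 79.44 > 72.67, while 5·13.24 = 66.20 ≤ 72.67

Final: 6 servers


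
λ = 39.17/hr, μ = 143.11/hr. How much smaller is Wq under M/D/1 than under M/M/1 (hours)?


ρ = 39.17/143.11 = 0.2737
Wq(M/M/1) = ρ/(μ−λ) = 0.2737/103.94 = 0.002633 hr
Wq(M/D/1) = ρ/(2(μ−λ)) = 0.001317 hr
Savings = 0.002633 − 0.001317 = 0.001317 hr

Final: 0.001317 hr


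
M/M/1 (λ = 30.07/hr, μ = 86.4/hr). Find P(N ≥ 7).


ρ = 30.07/86.4 = 0.3480
P(N ≥ n) = ρ^n = 0.3480^7 = 0.0006185

Final: 0.0006185


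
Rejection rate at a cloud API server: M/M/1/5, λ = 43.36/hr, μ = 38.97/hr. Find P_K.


ρ = λ/μ = 43.36/38.97 = 1.1127
P_K = (1−ρ)ρ^K/(1−ρ^(K+1)) = (-0.1127·1.705275)/(1 − 1.897375)
= -0.192100/-0.897375 = 0.214069

Final: 0.214069


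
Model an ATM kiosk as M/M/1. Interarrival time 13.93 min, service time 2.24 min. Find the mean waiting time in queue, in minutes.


λ = 60/13.93 = 4.3073 /hr
μ = 60/2.24 = 26.7857 /hr
ρ = λ/μ = 4.3073/26.7857 = 0.1608
Wq = ρ/(μ−λ) = 0.1608/(26.7857−4.3073) = 0.007154 hr
In minutes: 0.007154·60 = 0.4292 min

Final: 0.4292 min


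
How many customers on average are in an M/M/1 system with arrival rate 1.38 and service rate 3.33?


ρ = λ/μ = 1.38/3.33 = 0.4144
L = ρ/(1−ρ) = 0.4144/(1 − 0.4144) = 0.4144/0.5856 = 0.7077

Final: 0.7077


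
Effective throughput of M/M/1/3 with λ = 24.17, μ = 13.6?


ρ = 1.7772; P_K = (1−ρ)ρ^3/(1−ρ^4) = 0.486041
λ_eff = λ(1 − P_K) = 24.17·(1 − 0.486041) = 24.17·0.513959 = 12.4224 /hr

Final: 12.4224 /hr


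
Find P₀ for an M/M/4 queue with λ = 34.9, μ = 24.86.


a = λ/μ = 34.9/24.86 = 1.4039; ρ = a/c = 0.3510
Σ_{k=0}^{3} a^k/k! (terms k=0..3) = 1.00000 + 1.40386 + 0.98541 + 0.46113 = 3.85040
Tail: a^4/(4!(1−ρ)) = 3.88416/(24·0.6490) = 0.24936
P₀ = 1/(3.85040 + 0.24936) = 1/4.09976 = 0.243917

Final: 0.243917


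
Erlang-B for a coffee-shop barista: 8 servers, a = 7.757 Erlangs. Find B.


B(c,a) = (a^c/c!) / Σ_{k=0}^{c} a^k/k!
a^8/8! = 325.109611
Σ terms (k=0..8): 1.00000 + 7.75700 + 30.08552 + 77.79114 + 150.85646 + 234.03872 + 302.57306 + 335.29417 + 325.10961 = 1464.505683
B = 325.109611/1464.505683 = 0.221993

Final: 0.221993


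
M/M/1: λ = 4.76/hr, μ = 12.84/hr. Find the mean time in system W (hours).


W = 1/(μ−λ) = 1/(12.84 − 4.76) = 1/8.08 = 0.1238 hr

Final: 0.1238 hr


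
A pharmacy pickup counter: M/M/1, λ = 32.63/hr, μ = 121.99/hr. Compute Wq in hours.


ρ = 32.63/121.99 = 0.2675
Wq = ρ/(μ−λ) = 0.2675/(121.99 − 32.63) = 0.2675/89.36 = 0.002993 hr

Final: 0.002993 hr


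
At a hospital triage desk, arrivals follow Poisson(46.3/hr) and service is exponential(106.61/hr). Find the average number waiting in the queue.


ρ = 46.3/106.61 = 0.4343
Lq = ρ²/(1−ρ) = 0.1886/0.5657 = 0.3334

Final: 0.3334


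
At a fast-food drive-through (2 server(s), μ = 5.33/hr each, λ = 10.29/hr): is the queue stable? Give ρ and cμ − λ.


Total capacity cμ = 2·5.33 = 10.66/hr
ρ = λ/(cμ) = 10.29/10.66 = 0.9653
Stable ⇔ ρ < 1: YES
Spare capacity = cμ − λ = 10.66 − 10.29 = 0.37/hr

Final: ρ = 0.9653; stable; margin = 0.37/hr


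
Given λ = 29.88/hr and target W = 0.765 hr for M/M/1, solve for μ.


W = 1/(μ−λ) ⇒ μ − λ = 1/W = 1/0.765 = 1.3072
μ = λ + 1/W = 29.88 + 1.3072 = 31.1872 per hr

Final: 31.1872 /hr


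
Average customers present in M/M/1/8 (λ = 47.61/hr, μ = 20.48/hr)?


ρ = 47.61/20.48 = 2.3247
L = ρ[1 − (K+1)ρ^K + Kρ^(K+1)] / [(1−ρ)(1−ρ^(K+1))]
Numerator: 2.3247·(1 − 9·852.993719 + 8·1982.960497) = 19034.097911
Denominator: (-1.3247)·(-1981.960497) = 2625.517006
L = 19034.097911/2625.517006 = 7.2497

Final: 7.2497


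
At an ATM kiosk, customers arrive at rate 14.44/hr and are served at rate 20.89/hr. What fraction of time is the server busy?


ρ = λ/μ = 14.44/20.89 = 0.6912

Final: 0.6912


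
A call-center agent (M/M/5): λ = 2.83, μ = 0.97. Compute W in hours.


a = 2.9175; ρ = 0.5835; P₀ = 0.051123
Lq = P₀·a^c·ρ/(c!(1−ρ)²) = 0.30292
Wq = Lq/λ = 0.30292/2.83 = 0.10704 hr
W = Wq + 1/μ = 0.10704 + 1.03093 = 1.13797 hr

Final: 1.13797 hr


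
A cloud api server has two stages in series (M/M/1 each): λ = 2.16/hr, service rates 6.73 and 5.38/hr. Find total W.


Each node sees arrival rate λ = 2.16/hr (tandem ⇒ throughput preserved).
W₁ = 1/(μ₁−λ) = 1/(6.73−2.16) = 0.21882 hr
W₂ = 1/(μ₂−λ) = 1/(5.38−2.16) = 0.31056 hr
W_total = W₁ + W₂ = 0.21882 + 0.31056 = 0.52938 hr

Final: 0.52938 hr


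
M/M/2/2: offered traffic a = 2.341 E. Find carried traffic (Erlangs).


B(2,2.341) = 0.450596 (Erlang-B)
Carried load = a(1 − B) = 2.341·(1 − 0.450596) = 2.341·0.549404 = 1.2862 E

Final: 1.2862 Erlangs


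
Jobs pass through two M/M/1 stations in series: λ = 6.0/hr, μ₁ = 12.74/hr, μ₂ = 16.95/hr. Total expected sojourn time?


Each node sees arrival rate λ = 6.0/hr (tandem ⇒ throughput preserved).
W₁ = 1/(μ₁−λ) = 1/(12.74−6.0) = 0.14837 hr
W₂ = 1/(μ₂−λ) = 1/(16.95−6.0) = 0.09132 hr
W_total = W₁ + W₂ = 0.14837 + 0.09132 = 0.23969 hr

Final: 0.23969 hr


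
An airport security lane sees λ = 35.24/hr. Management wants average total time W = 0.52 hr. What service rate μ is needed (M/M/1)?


W = 1/(μ−λ) ⇒ μ − λ = 1/W = 1/0.52 = 1.9231
μ = λ + 1/W = 35.24 + 1.9231 = 37.1631 per hr

Final: 37.1631 /hr


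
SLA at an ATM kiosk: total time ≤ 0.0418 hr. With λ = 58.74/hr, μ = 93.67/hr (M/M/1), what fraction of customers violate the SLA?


W ~ Exponential(μ−λ) for M/M/1.
μ − λ = 93.67 − 58.74 = 34.9300
P(W > t) = e^{−(μ−λ)t} = e^{−1.4601} = 0.232219

Final: 0.232219


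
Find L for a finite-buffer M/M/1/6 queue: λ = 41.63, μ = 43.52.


ρ = 41.63/43.52 = 0.9566
L = ρ[1 − (K+1)ρ^K + Kρ^(K+1)] / [(1−ρ)(1−ρ^(K+1))]
Numerator: 0.9566·(1 − 7·0.766135 + 6·0.732863) = 0.032747
Denominator: (0.04343)·(0.267137) = 0.011601
L = 0.032747/0.011601 = 2.8227

Final: 2.8227


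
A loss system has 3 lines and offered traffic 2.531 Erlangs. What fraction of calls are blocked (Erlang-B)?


B(c,a) = (a^c/c!) / Σ_{k=0}^{c} a^k/k!
a^3/3! = 2.702248
Σ terms (k=0..3): 1.00000 + 2.53100 + 3.20298 + 2.70225 = 9.436228
B = 2.702248/9.436228 = 0.286369

Final: 0.286369
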